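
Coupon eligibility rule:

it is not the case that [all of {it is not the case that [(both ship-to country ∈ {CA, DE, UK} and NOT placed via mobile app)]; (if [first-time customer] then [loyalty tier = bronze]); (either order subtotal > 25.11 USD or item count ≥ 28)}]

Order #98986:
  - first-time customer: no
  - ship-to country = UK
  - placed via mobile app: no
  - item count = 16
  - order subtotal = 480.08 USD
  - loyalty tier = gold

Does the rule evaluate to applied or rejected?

Applied

Atomic conditions:
  ship-to country ∈ {CA, DE, UK}: UK is in the set → true
  NOT placed via mobile app: no → true
  first-time customer: no → false
  loyalty tier = bronze: gold == bronze is false
  order subtotal > 25.11 USD: 480.08 > 25.11 is true
  item count ≥ 28: 16 ≥ 28 is false
Combine:
[1.1.1] true AND true = true
[1.1] NOT true = false
[1.2] false → false (antecedent false ⇒ implication holds) = true
[1.3] true OR false = true
[1] false AND true AND true = false
[root] NOT false = true
Overall: true → applied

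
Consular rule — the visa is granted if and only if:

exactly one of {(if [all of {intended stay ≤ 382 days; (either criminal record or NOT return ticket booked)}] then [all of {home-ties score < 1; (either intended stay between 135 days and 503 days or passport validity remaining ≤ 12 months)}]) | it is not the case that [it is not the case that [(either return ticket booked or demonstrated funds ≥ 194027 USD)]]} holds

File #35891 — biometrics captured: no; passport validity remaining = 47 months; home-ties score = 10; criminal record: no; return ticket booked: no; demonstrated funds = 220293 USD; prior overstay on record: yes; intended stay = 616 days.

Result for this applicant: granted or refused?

Refused

Atomic conditions:
  intended stay ≤ 382 days: 616 ≤ 382 is false
  criminal record: no → false
  NOT return ticket booked: no → true
  home-ties score < 1: 10 < 1 is false
  intended stay between 135 days and 503 days: 616 in [135, 503] is false
  passport validity remaining ≤ 12 months: 47 ≤ 12 is false
  return ticket booked: no → false
  demonstrated funds ≥ 194027 USD: 220293 ≥ 194027 is true
Combine:
[1.1.2] false OR true = true
[1.1] false AND true = false
[1.2.2] false OR false = false
[1.2] false AND false = false
[1] false → false (antecedent false ⇒ implication holds) = true
[2.1.1] false OR true = true
[2.1] NOT true = false
[2] NOT false = true
[root] exactly-one(true, true) = false
Overall: false → refused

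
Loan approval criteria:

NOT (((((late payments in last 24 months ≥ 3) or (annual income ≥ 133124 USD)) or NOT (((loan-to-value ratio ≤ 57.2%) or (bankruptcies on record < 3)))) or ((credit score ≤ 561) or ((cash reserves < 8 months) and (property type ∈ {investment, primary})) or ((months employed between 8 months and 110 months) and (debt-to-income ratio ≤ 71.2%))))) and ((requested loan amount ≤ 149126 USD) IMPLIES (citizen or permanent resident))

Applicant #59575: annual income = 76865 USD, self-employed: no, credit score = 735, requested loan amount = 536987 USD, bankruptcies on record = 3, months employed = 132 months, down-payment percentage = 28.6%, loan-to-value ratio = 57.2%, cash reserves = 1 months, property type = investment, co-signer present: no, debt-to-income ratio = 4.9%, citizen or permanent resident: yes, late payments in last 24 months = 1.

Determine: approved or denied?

Atomic conditions:
  late payments in last 24 months ≥ 3: 1 ≥ 3 is false
  annual income ≥ 133124 USD: 76865 ≥ 133124 is false
  loan-to-value ratio ≤ 57.2%: 57.2 ≤ 57.2 is true
  bankruptcies on record < 3: 3 < 3 is false
  credit score ≤ 561: 735 ≤ 561 is false
  cash reserves < 8 months: 1 < 8 is true
  property type ∈ {investment, primary}: investment is in the set → true
  months employed between 8 months and 110 months: 132 in [8, 110] is false
  debt-to-income ratio ≤ 71.2%: 4.9 ≤ 71.2 is true
  requested loan amount ≤ 149126 USD: 536987 ≤ 149126 is false
  citizen or permanent resident: yes → true
Combine:
[1.1.1.1] false OR false = false
[1.1.1.2.1] true OR false = true
[1.1.1.2] NOT true = false
[1.1.1] false OR false = false
[1.1.2.2] true AND true = true
[1.1.2.3] false AND true = false
[1.1.2] false OR true OR false = true
[1.1] false OR true = true
[1] NOT true = false
[2] false → true (antecedent false ⇒ implication holds) = true
[root] false AND true = false
Overall: false → denied

Denied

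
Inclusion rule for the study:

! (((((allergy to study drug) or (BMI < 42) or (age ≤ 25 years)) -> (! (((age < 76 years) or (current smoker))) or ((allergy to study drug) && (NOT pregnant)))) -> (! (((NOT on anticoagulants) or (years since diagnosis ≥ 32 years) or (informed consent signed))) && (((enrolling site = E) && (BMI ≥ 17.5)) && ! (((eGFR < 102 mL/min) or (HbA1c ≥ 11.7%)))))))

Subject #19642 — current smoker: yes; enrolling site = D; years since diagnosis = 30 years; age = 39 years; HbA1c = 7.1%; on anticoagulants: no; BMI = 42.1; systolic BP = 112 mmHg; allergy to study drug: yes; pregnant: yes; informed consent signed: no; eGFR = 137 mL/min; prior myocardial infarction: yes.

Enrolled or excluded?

Excluded

Atomic conditions:
  allergy to study drug: yes → true
  BMI < 42: 42.1 < 42 is false
  age ≤ 25 years: 39 ≤ 25 is false
  age < 76 years: 39 < 76 is true
  current smoker: yes → true
  NOT pregnant: yes → false
  NOT on anticoagulants: no → true
  years since diagnosis ≥ 32 years: 30 ≥ 32 is false
  informed consent signed: no → false
  enrolling site = E: D == E is false
  BMI ≥ 17.5: 42.1 ≥ 17.5 is true
  eGFR < 102 mL/min: 137 < 102 is false
  HbA1c ≥ 11.7%: 7.1 ≥ 11.7 is false
Combine:
[1.1.1] true OR false OR false = true
[1.1.2.1.1] true OR true = true
[1.1.2.1] NOT true = false
[1.1.2.2] true AND false = false
[1.1.2] false OR false = false
[1.1] true → false = false
[1.2.1.1] true OR false OR false = true
[1.2.1] NOT true = false
[1.2.2.1] false AND true = false
[1.2.2.2.1] false OR false = false
[1.2.2.2] NOT false = true
[1.2.2] false AND true = false
[1.2] false AND false = false
[1] false → false (antecedent false ⇒ implication holds) = true
[root] NOT true = false
Overall: false → excluded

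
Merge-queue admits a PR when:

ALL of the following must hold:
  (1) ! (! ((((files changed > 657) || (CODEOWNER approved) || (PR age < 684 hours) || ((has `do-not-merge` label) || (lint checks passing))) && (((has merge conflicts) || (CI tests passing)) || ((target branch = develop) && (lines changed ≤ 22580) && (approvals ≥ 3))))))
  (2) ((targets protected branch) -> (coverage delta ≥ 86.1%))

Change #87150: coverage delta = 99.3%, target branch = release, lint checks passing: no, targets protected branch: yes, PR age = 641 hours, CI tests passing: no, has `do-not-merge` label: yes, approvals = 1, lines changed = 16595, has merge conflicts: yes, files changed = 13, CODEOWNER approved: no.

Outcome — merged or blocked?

Merged

Atomic conditions:
  files changed > 657: 13 > 657 is false
  CODEOWNER approved: no → false
  PR age < 684 hours: 641 < 684 is true
  has `do-not-merge` label: yes → true
  lint checks passing: no → false
  has merge conflicts: yes → true
  CI tests passing: no → false
  target branch = develop: release == develop is false
  lines changed ≤ 22580: 16595 ≤ 22580 is true
  approvals ≥ 3: 1 ≥ 3 is false
  targets protected branch: yes → true
  coverage delta ≥ 86.1%: 99.3 ≥ 86.1 is true
Combine:
[1.1.1.1.4] true OR false = true
[1.1.1.1] false OR false OR true OR true = true
[1.1.1.2.1] true OR false = true
[1.1.1.2.2] false AND true AND false = false
[1.1.1.2] true OR false = true
[1.1.1] true AND true = true
[1.1] NOT true = false
[1] NOT false = true
[2] true → true = true
[root] true AND true = true
Overall: true → merged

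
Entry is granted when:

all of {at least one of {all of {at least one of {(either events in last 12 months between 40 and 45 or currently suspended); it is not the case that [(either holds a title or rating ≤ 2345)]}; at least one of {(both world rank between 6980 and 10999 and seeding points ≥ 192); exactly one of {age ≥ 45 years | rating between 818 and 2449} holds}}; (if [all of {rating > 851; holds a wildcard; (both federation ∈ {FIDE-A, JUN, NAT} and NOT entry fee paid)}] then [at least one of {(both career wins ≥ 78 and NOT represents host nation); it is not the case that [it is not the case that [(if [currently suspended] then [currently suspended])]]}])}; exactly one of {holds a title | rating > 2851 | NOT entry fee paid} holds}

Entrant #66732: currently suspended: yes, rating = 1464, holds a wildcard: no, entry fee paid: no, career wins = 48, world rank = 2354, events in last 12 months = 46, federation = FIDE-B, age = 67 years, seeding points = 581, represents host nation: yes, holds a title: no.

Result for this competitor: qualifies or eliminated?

Atomic conditions:
  events in last 12 months between 40 and 45: 46 in [40, 45] is false
  currently suspended: yes → true
  holds a title: no → false
  rating ≤ 2345: 1464 ≤ 2345 is true
  world rank between 6980 and 10999: 2354 in [6980, 10999] is false
  seeding points ≥ 192: 581 ≥ 192 is true
  age ≥ 45 years: 67 ≥ 45 is true
  rating between 818 and 2449: 1464 in [818, 2449] is true
  rating > 851: 1464 > 851 is true
  holds a wildcard: no → false
  federation ∈ {FIDE-A, JUN, NAT}: FIDE-B is not in the set → false
  NOT entry fee paid: no → true
  career wins ≥ 78: 48 ≥ 78 is false
  NOT represents host nation: yes → false
  rating > 2851: 1464 > 2851 is false
Combine:
[1.1.1.1] false OR true = true
[1.1.1.2.1] false OR true = true
[1.1.1.2] NOT true = false
[1.1.1] true OR false = true
[1.1.2.1] false AND true = false
[1.1.2.2] exactly-one(true, true) = false
[1.1.2] false OR false = false
[1.1] true AND false = false
[1.2.1.3] false AND true = false
[1.2.1] true AND false AND false = false
[1.2.2.1] false AND false = false
[1.2.2.2.1.1] true → true = true
[1.2.2.2.1] NOT true = false
[1.2.2.2] NOT false = true
[1.2.2] false OR true = true
[1.2] false → true (antecedent false ⇒ implication holds) = true
[1] false OR true = true
[2] exactly-one(false, false, true) = true
[root] true AND true = true
Overall: true → qualifies

Qualifies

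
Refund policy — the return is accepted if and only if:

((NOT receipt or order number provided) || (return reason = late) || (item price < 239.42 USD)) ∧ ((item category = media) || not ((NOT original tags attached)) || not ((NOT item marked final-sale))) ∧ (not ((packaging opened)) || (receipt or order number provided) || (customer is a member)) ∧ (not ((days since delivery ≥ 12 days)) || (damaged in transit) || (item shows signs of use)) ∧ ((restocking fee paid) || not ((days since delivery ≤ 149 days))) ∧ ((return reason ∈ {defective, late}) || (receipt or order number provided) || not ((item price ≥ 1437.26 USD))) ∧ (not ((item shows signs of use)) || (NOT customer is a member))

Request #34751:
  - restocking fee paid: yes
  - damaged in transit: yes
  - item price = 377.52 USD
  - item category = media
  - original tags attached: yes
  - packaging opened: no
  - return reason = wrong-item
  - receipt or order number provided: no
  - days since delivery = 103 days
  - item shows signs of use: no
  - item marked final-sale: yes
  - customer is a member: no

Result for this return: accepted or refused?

Atomic conditions:
  NOT receipt or order number provided: no → true
  return reason = late: wrong-item == late is false
  item price < 239.42 USD: 377.52 < 239.42 is false
  item category = media: media == media is true
  NOT original tags attached: yes → false
  NOT item marked final-sale: yes → false
  packaging opened: no → false
  receipt or order number provided: no → false
  customer is a member: no → false
  days since delivery ≥ 12 days: 103 ≥ 12 is true
  damaged in transit: yes → true
  item shows signs of use: no → false
  restocking fee paid: yes → true
  days since delivery ≤ 149 days: 103 ≤ 149 is true
  return reason ∈ {defective, late}: wrong-item is not in the set → false
  item price ≥ 1437.26 USD: 377.52 ≥ 1437.26 is false
  NOT customer is a member: no → true
Combine:
[1] true OR false OR false = true
[2.2] NOT false = true
[2.3] NOT false = true
[2] true OR true OR true = true
[3.1] NOT false = true
[3] true OR false OR false = true
[4.1] NOT true = false
[4] false OR true OR false = true
[5.2] NOT true = false
[5] true OR false = true
[6.3] NOT false = true
[6] false OR false OR true = true
[7.1] NOT false = true
[7] true OR true = true
[root] true AND true AND true AND true AND true AND true AND true = true
Overall: true → accepted

Accepted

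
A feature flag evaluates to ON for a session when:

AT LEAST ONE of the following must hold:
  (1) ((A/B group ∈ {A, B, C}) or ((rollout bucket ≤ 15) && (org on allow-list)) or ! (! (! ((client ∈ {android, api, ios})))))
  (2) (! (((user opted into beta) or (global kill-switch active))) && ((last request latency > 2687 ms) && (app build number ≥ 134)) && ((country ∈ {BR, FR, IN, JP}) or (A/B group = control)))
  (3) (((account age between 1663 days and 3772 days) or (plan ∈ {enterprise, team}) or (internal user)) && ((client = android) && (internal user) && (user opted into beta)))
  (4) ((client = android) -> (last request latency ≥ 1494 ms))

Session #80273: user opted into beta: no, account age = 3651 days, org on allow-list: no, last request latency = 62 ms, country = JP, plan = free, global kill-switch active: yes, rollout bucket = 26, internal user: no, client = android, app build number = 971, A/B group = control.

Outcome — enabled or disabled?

Disabled

Atomic conditions:
  A/B group ∈ {A, B, C}: control is not in the set → false
  rollout bucket ≤ 15: 26 ≤ 15 is false
  org on allow-list: no → false
  client ∈ {android, api, ios}: android is in the set → true
  user opted into beta: no → false
  global kill-switch active: yes → true
  last request latency > 2687 ms: 62 > 2687 is false
  app build number ≥ 134: 971 ≥ 134 is true
  country ∈ {BR, FR, IN, JP}: JP is in the set → true
  A/B group = control: control == control is true
  account age between 1663 days and 3772 days: 3651 in [1663, 3772] is true
  plan ∈ {enterprise, team}: free is not in the set → false
  internal user: no → false
  client = android: android == android is true
  last request latency ≥ 1494 ms: 62 ≥ 1494 is false
Combine:
[1.2] false AND false = false
[1.3.1.1] NOT true = false
[1.3.1] NOT false = true
[1.3] NOT true = false
[1] false OR false OR false = false
[2.1.1] false OR true = true
[2.1] NOT true = false
[2.2] false AND true = false
[2.3] true OR true = true
[2] false AND false AND true = false
[3.1] true OR false OR false = true
[3.2] true AND false AND false = false
[3] true AND false = false
[4] true → false = false
[root] false OR false OR false OR false = false
Overall: false → disabled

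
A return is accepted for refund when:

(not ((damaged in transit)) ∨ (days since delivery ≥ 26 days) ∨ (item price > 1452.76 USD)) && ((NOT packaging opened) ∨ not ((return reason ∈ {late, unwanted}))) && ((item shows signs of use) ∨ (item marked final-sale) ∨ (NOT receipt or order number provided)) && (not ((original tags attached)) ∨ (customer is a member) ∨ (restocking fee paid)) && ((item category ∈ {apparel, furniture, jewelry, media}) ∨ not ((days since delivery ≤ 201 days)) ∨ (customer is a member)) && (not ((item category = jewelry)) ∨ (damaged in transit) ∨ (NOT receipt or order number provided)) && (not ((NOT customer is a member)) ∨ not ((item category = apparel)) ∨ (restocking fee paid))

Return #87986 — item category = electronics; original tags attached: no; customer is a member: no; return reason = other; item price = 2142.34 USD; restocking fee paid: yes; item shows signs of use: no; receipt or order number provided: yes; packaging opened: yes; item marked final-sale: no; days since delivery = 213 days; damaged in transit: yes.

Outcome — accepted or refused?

Refused

Atomic conditions:
  damaged in transit: yes → true
  days since delivery ≥ 26 days: 213 ≥ 26 is true
  item price > 1452.76 USD: 2142.34 > 1452.76 is true
  NOT packaging opened: yes → false
  return reason ∈ {late, unwanted}: other is not in the set → false
  item shows signs of use: no → false
  item marked final-sale: no → false
  NOT receipt or order number provided: yes → false
  original tags attached: no → false
  customer is a member: no → false
  restocking fee paid: yes → true
  item category ∈ {apparel, furniture, jewelry, media}: electronics is not in the set → false
  days since delivery ≤ 201 days: 213 ≤ 201 is false
  item category = jewelry: electronics == jewelry is false
  NOT customer is a member: no → true
  item category = apparel: electronics == apparel is false
Combine:
[1.1] NOT true = false
[1] false OR true OR true = true
[2.2] NOT false = true
[2] false OR true = true
[3] false OR false OR false = false
[4.1] NOT false = true
[4] true OR false OR true = true
[5.2] NOT false = true
[5] false OR true OR false = true
[6.1] NOT false = true
[6] true OR true OR false = true
[7.1] NOT true = false
[7.2] NOT false = true
[7] false OR true OR true = true
[root] true AND true AND false AND true AND true AND true AND true = false
Overall: false → refused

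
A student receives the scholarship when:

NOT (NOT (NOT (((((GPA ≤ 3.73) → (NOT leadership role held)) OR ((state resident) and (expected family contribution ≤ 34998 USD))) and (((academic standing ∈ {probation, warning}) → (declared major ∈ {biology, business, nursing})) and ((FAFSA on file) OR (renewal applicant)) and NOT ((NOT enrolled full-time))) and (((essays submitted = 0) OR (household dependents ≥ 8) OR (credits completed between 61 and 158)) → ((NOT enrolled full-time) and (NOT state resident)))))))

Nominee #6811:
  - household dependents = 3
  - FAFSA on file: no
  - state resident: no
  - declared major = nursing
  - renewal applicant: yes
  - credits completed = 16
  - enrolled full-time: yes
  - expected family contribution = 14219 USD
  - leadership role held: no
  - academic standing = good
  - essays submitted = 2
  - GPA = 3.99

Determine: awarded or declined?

Declined

Atomic conditions:
  GPA ≤ 3.73: 3.99 ≤ 3.73 is false
  NOT leadership role held: no → true
  state resident: no → false
  expected family contribution ≤ 34998 USD: 14219 ≤ 34998 is true
  academic standing ∈ {probation, warning}: good is not in the set → false
  declared major ∈ {biology, business, nursing}: nursing is in the set → true
  FAFSA on file: no → false
  renewal applicant: yes → true
  NOT enrolled full-time: yes → false
  essays submitted = 0: 2 == 0 is false
  household dependents ≥ 8: 3 ≥ 8 is false
  credits completed between 61 and 158: 16 in [61, 158] is false
  NOT state resident: no → true
Combine:
[1.1.1.1.1] false → true (antecedent false ⇒ implication holds) = true
[1.1.1.1.2] false AND true = false
[1.1.1.1] true OR false = true
[1.1.1.2.1] false → true (antecedent false ⇒ implication holds) = true
[1.1.1.2.2] false OR true = true
[1.1.1.2.3] NOT false = true
[1.1.1.2] true AND true AND true = true
[1.1.1.3.1] false OR false OR false = false
[1.1.1.3.2] false AND true = false
[1.1.1.3] false → false (antecedent false ⇒ implication holds) = true
[1.1.1] true AND true AND true = true
[1.1] NOT true = false
[1] NOT false = true
[root] NOT true = false
Overall: false → declined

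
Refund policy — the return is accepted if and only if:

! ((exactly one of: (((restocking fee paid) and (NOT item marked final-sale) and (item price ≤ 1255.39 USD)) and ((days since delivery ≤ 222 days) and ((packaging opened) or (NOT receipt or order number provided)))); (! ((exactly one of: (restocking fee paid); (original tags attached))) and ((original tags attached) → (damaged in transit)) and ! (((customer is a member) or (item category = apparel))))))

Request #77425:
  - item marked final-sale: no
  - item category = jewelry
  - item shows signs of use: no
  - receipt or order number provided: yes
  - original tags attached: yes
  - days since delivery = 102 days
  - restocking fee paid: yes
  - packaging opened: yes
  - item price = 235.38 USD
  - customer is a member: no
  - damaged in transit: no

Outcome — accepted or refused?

Refused

Atomic conditions:
  restocking fee paid: yes → true
  NOT item marked final-sale: no → true
  item price ≤ 1255.39 USD: 235.38 ≤ 1255.39 is true
  days since delivery ≤ 222 days: 102 ≤ 222 is true
  packaging opened: yes → true
  NOT receipt or order number provided: yes → false
  original tags attached: yes → true
  damaged in transit: no → false
  customer is a member: no → false
  item category = apparel: jewelry == apparel is false
Combine:
[1.1.1] true AND true AND true = true
[1.1.2.2] true OR false = true
[1.1.2] true AND true = true
[1.1] true AND true = true
[1.2.1.1] exactly-one(true, true) = false
[1.2.1] NOT false = true
[1.2.2] true → false = false
[1.2.3.1] false OR false = false
[1.2.3] NOT false = true
[1.2] true AND false AND true = false
[1] exactly-one(true, false) = true
[root] NOT true = false
Overall: false → refused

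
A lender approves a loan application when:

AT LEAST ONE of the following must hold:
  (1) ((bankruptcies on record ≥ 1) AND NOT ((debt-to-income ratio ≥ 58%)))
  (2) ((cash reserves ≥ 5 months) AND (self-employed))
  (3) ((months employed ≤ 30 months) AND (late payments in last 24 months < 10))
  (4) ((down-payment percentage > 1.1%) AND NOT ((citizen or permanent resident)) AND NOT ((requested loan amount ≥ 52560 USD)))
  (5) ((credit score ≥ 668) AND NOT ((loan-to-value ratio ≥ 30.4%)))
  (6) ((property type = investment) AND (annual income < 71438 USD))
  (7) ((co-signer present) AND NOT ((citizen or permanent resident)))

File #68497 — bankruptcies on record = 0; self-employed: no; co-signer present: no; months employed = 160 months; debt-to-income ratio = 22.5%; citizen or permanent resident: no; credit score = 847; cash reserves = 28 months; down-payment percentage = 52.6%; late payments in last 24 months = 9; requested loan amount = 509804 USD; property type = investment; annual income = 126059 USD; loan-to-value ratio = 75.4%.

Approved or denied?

Atomic conditions:
  bankruptcies on record ≥ 1: 0 ≥ 1 is false
  debt-to-income ratio ≥ 58%: 22.5 ≥ 58 is false
  cash reserves ≥ 5 months: 28 ≥ 5 is true
  self-employed: no → false
  months employed ≤ 30 months: 160 ≤ 30 is false
  late payments in last 24 months < 10: 9 < 10 is true
  down-payment percentage > 1.1%: 52.6 > 1.1 is true
  citizen or permanent resident: no → false
  requested loan amount ≥ 52560 USD: 509804 ≥ 52560 is true
  credit score ≥ 668: 847 ≥ 668 is true
  loan-to-value ratio ≥ 30.4%: 75.4 ≥ 30.4 is true
  property type = investment: investment == investment is true
  annual income < 71438 USD: 126059 < 71438 is false
  co-signer present: no → false
Combine:
[1.2] NOT false = true
[1] false AND true = false
[2] true AND false = false
[3] false AND true = false
[4.2] NOT false = true
[4.3] NOT true = false
[4] true AND true AND false = false
[5.2] NOT true = false
[5] true AND false = false
[6] true AND false = false
[7.2] NOT false = true
[7] false AND true = false
[root] false OR false OR false OR false OR false OR false OR false = false
Overall: false → denied

Denied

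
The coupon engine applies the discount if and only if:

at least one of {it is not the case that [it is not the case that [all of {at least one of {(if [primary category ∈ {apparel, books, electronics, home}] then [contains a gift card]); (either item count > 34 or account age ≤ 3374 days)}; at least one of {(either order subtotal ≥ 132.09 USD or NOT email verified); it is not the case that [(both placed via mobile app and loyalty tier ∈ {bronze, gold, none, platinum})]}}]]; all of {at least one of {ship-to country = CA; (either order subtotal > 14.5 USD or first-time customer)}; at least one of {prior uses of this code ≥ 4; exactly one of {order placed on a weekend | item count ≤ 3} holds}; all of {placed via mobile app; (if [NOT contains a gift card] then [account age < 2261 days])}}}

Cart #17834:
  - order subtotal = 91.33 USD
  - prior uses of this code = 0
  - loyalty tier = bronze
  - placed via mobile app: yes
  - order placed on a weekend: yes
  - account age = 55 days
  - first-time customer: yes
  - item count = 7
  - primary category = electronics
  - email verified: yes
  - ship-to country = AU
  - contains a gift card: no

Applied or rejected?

Atomic conditions:
  primary category ∈ {apparel, books, electronics, home}: electronics is in the set → true
  contains a gift card: no → false
  item count > 34: 7 > 34 is false
  account age ≤ 3374 days: 55 ≤ 3374 is true
  order subtotal ≥ 132.09 USD: 91.33 ≥ 132.09 is false
  NOT email verified: yes → false
  placed via mobile app: yes → true
  loyalty tier ∈ {bronze, gold, none, platinum}: bronze is in the set → true
  ship-to country = CA: AU == CA is false
  order subtotal > 14.5 USD: 91.33 > 14.5 is true
  first-time customer: yes → true
  prior uses of this code ≥ 4: 0 ≥ 4 is false
  order placed on a weekend: yes → true
  item count ≤ 3: 7 ≤ 3 is false
  NOT contains a gift card: no → true
  account age < 2261 days: 55 < 2261 is true
Combine:
[1.1.1.1.1] true → false = false
[1.1.1.1.2] false OR true = true
[1.1.1.1] false OR true = true
[1.1.1.2.1] false OR false = false
[1.1.1.2.2.1] true AND true = true
[1.1.1.2.2] NOT true = false
[1.1.1.2] false OR false = false
[1.1.1] true AND false = false
[1.1] NOT false = true
[1] NOT true = false
[2.1.2] true OR true = true
[2.1] false OR true = true
[2.2.2] exactly-one(true, false) = true
[2.2] false OR true = true
[2.3.2] true → true = true
[2.3] true AND true = true
[2] true AND true AND true = true
[root] false OR true = true
Overall: true → applied

Applied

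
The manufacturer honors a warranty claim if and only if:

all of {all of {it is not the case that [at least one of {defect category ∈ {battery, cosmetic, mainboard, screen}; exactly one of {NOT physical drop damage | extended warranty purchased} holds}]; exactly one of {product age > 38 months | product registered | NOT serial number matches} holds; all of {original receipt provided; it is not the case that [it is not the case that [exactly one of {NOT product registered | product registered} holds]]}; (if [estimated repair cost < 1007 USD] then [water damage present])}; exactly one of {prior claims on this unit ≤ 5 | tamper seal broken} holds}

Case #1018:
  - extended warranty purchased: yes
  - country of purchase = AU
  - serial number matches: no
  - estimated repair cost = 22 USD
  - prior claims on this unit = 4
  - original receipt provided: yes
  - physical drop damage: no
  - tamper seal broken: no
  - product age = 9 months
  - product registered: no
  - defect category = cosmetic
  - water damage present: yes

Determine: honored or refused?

Atomic conditions:
  defect category ∈ {battery, cosmetic, mainboard, screen}: cosmetic is in the set → true
  NOT physical drop damage: no → true
  extended warranty purchased: yes → true
  product age > 38 months: 9 > 38 is false
  product registered: no → false
  NOT serial number matches: no → true
  original receipt provided: yes → true
  NOT product registered: no → true
  estimated repair cost < 1007 USD: 22 < 1007 is true
  water damage present: yes → true
  prior claims on this unit ≤ 5: 4 ≤ 5 is true
  tamper seal broken: no → false
Combine:
[1.1.1.2] exactly-one(true, true) = false
[1.1.1] true OR false = true
[1.1] NOT true = false
[1.2] exactly-one(false, false, true) = true
[1.3.2.1.1] exactly-one(true, false) = true
[1.3.2.1] NOT true = false
[1.3.2] NOT false = true
[1.3] true AND true = true
[1.4] true → true = true
[1] false AND true AND true AND true = false
[2] exactly-one(true, false) = true
[root] false AND true = false
Overall: false → refused

Refused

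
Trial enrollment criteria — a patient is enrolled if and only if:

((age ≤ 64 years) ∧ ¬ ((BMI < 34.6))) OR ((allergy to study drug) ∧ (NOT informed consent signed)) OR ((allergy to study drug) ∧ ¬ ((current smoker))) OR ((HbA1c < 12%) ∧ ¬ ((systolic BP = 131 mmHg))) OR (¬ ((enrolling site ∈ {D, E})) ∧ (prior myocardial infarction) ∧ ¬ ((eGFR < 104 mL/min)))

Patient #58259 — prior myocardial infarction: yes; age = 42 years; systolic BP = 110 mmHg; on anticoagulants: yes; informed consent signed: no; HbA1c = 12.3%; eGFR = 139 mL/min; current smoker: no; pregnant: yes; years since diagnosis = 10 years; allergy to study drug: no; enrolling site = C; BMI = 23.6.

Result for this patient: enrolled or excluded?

Enrolled

Atomic conditions:
  age ≤ 64 years: 42 ≤ 64 is true
  BMI < 34.6: 23.6 < 34.6 is true
  allergy to study drug: no → false
  NOT informed consent signed: no → true
  current smoker: no → false
  HbA1c < 12%: 12.3 < 12 is false
  systolic BP = 131 mmHg: 110 == 131 is false
  enrolling site ∈ {D, E}: C is not in the set → false
  prior myocardial infarction: yes → true
  eGFR < 104 mL/min: 139 < 104 is false
Combine:
[1.2] NOT true = false
[1] true AND false = false
[2] false AND true = false
[3.2] NOT false = true
[3] false AND true = false
[4.2] NOT false = true
[4] false AND true = false
[5.1] NOT false = true
[5.3] NOT false = true
[5] true AND true AND true = true
[root] false OR false OR false OR false OR true = true
Overall: true → enrolled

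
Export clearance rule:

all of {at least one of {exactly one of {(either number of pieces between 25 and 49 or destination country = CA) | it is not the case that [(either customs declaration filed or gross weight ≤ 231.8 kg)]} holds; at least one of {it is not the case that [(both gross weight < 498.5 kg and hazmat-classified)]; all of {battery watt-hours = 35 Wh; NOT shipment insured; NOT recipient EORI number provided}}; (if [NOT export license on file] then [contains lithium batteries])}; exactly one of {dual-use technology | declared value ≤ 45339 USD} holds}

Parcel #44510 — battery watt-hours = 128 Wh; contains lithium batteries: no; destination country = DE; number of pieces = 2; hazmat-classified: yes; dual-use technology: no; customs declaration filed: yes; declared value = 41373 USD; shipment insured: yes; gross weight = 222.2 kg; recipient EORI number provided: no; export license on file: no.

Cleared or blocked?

Blocked

Atomic conditions:
  number of pieces between 25 and 49: 2 in [25, 49] is false
  destination country = CA: DE == CA is false
  customs declaration filed: yes → true
  gross weight ≤ 231.8 kg: 222.2 ≤ 231.8 is true
  gross weight < 498.5 kg: 222.2 < 498.5 is true
  hazmat-classified: yes → true
  battery watt-hours = 35 Wh: 128 == 35 is false
  NOT shipment insured: yes → false
  NOT recipient EORI number provided: no → true
  NOT export license on file: no → true
  contains lithium batteries: no → false
  dual-use technology: no → false
  declared value ≤ 45339 USD: 41373 ≤ 45339 is true
Combine:
[1.1.1] false OR false = false
[1.1.2.1] true OR true = true
[1.1.2] NOT true = false
[1.1] exactly-one(false, false) = false
[1.2.1.1] true AND true = true
[1.2.1] NOT true = false
[1.2.2] false AND false AND true = false
[1.2] false OR false = false
[1.3] true → false = false
[1] false OR false OR false = false
[2] exactly-one(false, true) = true
[root] false AND true = false
Overall: false → blocked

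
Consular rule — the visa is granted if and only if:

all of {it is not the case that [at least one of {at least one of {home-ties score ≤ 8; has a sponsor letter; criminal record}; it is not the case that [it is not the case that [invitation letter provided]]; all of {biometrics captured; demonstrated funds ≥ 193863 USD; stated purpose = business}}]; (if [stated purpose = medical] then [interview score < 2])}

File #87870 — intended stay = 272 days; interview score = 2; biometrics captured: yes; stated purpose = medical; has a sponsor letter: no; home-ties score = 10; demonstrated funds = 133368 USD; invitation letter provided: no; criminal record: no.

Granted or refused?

Atomic conditions:
  home-ties score ≤ 8: 10 ≤ 8 is false
  has a sponsor letter: no → false
  criminal record: no → false
  invitation letter provided: no → false
  biometrics captured: yes → true
  demonstrated funds ≥ 193863 USD: 133368 ≥ 193863 is false
  stated purpose = business: medical == business is false
  stated purpose = medical: medical == medical is true
  interview score < 2: 2 < 2 is false
Combine:
[1.1.1] false OR false OR false = false
[1.1.2.1] NOT false = true
[1.1.2] NOT true = false
[1.1.3] true AND false AND false = false
[1.1] false OR false OR false = false
[1] NOT false = true
[2] true → false = false
[root] true AND false = false
Overall: false → refused

Refused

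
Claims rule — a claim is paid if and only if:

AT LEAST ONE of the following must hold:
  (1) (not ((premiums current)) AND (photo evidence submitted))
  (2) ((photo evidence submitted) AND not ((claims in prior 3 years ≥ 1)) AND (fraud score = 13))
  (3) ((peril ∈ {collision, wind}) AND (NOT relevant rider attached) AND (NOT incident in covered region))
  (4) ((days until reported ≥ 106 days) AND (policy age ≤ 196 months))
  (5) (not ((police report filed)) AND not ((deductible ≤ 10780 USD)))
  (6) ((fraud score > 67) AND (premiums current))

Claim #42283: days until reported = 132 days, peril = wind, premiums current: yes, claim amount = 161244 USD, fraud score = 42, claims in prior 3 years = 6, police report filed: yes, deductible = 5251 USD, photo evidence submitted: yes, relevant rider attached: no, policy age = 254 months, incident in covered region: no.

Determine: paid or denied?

Atomic conditions:
  premiums current: yes → true
  photo evidence submitted: yes → true
  claims in prior 3 years ≥ 1: 6 ≥ 1 is true
  fraud score = 13: 42 == 13 is false
  peril ∈ {collision, wind}: wind is in the set → true
  NOT relevant rider attached: no → true
  NOT incident in covered region: no → true
  days until reported ≥ 106 days: 132 ≥ 106 is true
  policy age ≤ 196 months: 254 ≤ 196 is false
  police report filed: yes → true
  deductible ≤ 10780 USD: 5251 ≤ 10780 is true
  fraud score > 67: 42 > 67 is false
Combine:
[1.1] NOT true = false
[1] false AND true = false
[2.2] NOT true = false
[2] true AND false AND false = false
[3] true AND true AND true = true
[4] true AND false = false
[5.1] NOT true = false
[5.2] NOT true = false
[5] false AND false = false
[6] false AND true = false
[root] false OR false OR true OR false OR false OR false = true
Overall: true → paid

Paid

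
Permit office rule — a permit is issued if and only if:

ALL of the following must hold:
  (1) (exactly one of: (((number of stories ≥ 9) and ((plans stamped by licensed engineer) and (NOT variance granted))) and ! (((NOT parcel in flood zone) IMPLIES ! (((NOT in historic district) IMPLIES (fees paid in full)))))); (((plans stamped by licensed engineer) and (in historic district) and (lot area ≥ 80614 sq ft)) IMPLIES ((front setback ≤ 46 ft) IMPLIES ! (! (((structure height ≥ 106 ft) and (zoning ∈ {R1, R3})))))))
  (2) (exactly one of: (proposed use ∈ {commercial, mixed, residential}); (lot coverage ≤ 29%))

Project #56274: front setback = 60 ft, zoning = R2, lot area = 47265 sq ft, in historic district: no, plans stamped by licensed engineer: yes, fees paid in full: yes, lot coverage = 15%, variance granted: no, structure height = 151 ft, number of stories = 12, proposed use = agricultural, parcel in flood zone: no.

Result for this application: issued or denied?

Atomic conditions:
  number of stories ≥ 9: 12 ≥ 9 is true
  plans stamped by licensed engineer: yes → true
  NOT variance granted: no → true
  NOT parcel in flood zone: no → true
  NOT in historic district: no → true
  fees paid in full: yes → true
  in historic district: no → false
  lot area ≥ 80614 sq ft: 47265 ≥ 80614 is false
  front setback ≤ 46 ft: 60 ≤ 46 is false
  structure height ≥ 106 ft: 151 ≥ 106 is true
  zoning ∈ {R1, R3}: R2 is not in the set → false
  proposed use ∈ {commercial, mixed, residential}: agricultural is not in the set → false
  lot coverage ≤ 29%: 15 ≤ 29 is true
Combine:
[1.1.1.2] true AND true = true
[1.1.1] true AND true = true
[1.1.2.1.2.1] true → true = true
[1.1.2.1.2] NOT true = false
[1.1.2.1] true → false = false
[1.1.2] NOT false = true
[1.1] true AND true = true
[1.2.1] true AND false AND false = false
[1.2.2.2.1.1] true AND false = false
[1.2.2.2.1] NOT false = true
[1.2.2.2] NOT true = false
[1.2.2] false → false (antecedent false ⇒ implication holds) = true
[1.2] false → true (antecedent false ⇒ implication holds) = true
[1] exactly-one(true, true) = false
[2] exactly-one(false, true) = true
[root] false AND true = false
Overall: false → denied

Denied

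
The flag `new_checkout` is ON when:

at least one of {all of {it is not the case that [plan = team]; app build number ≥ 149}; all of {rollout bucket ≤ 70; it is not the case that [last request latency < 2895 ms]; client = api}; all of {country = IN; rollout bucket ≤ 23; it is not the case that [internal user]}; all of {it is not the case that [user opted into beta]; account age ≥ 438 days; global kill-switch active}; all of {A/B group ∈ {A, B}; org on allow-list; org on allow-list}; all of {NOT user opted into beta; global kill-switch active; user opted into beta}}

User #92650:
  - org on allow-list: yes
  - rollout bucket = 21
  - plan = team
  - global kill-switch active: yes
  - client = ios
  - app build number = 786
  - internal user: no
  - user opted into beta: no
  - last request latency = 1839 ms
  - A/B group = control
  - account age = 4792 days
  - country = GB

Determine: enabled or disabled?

Enabled

Atomic conditions:
  plan = team: team == team is true
  app build number ≥ 149: 786 ≥ 149 is true
  rollout bucket ≤ 70: 21 ≤ 70 is true
  last request latency < 2895 ms: 1839 < 2895 is true
  client = api: ios == api is false
  country = IN: GB == IN is false
  rollout bucket ≤ 23: 21 ≤ 23 is true
  internal user: no → false
  user opted into beta: no → false
  account age ≥ 438 days: 4792 ≥ 438 is true
  global kill-switch active: yes → true
  A/B group ∈ {A, B}: control is not in the set → false
  org on allow-list: yes → true
  NOT user opted into beta: no → true
Combine:
[1.1] NOT true = false
[1] false AND true = false
[2.2] NOT true = false
[2] true AND false AND false = false
[3.3] NOT false = true
[3] false AND true AND true = false
[4.1] NOT false = true
[4] true AND true AND true = true
[5] false AND true AND true = false
[6] true AND true AND false = false
[root] false OR false OR false OR true OR false OR false = true
Overall: true → enabled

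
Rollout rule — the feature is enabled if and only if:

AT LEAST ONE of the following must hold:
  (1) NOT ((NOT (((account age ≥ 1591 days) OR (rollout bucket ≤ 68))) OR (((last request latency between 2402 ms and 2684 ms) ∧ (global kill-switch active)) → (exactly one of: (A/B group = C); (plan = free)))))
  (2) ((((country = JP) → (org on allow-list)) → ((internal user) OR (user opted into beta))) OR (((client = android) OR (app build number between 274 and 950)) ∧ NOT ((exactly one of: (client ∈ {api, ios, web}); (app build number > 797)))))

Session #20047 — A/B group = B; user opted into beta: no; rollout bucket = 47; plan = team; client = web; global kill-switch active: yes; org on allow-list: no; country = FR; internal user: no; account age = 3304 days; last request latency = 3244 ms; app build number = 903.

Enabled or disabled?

Atomic conditions:
  account age ≥ 1591 days: 3304 ≥ 1591 is true
  rollout bucket ≤ 68: 47 ≤ 68 is true
  last request latency between 2402 ms and 2684 ms: 3244 in [2402, 2684] is false
  global kill-switch active: yes → true
  A/B group = C: B == C is false
  plan = free: team == free is false
  country = JP: FR == JP is false
  org on allow-list: no → false
  internal user: no → false
  user opted into beta: no → false
  client = android: web == android is false
  app build number between 274 and 950: 903 in [274, 950] is true
  client ∈ {api, ios, web}: web is in the set → true
  app build number > 797: 903 > 797 is true
Combine:
[1.1.1.1] true OR true = true
[1.1.1] NOT true = false
[1.1.2.1] false AND true = false
[1.1.2.2] exactly-one(false, false) = false
[1.1.2] false → false (antecedent false ⇒ implication holds) = true
[1.1] false OR true = true
[1] NOT true = false
[2.1.1] false → false (antecedent false ⇒ implication holds) = true
[2.1.2] false OR false = false
[2.1] true → false = false
[2.2.1] false OR true = true
[2.2.2.1] exactly-one(true, true) = false
[2.2.2] NOT false = true
[2.2] true AND true = true
[2] false OR true = true
[root] false OR true = true
Overall: true → enabled

Enabled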